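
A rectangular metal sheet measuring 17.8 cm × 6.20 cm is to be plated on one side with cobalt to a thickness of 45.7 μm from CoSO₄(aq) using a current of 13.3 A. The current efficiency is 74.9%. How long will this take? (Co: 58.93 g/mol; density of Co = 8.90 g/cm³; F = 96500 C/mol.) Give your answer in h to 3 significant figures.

Plated area = 17.8 × 6.20 = 110.4 cm²
Volume = 110.4 × 45.7×10⁻⁴ cm = 0.5045 cm³
m(Co) = 0.5045 × 8.90 = 4.490 g
n(Co) = 4.490 / 58.93 = 0.07619 mol; n(e⁻) = 2 × 0.07619 = 0.1524 mol
Q = 0.1524 × 96500 / 0.749 = 19630 C
t = 19630 / 13.3 = 1476 s = 0.410 h

0.410 h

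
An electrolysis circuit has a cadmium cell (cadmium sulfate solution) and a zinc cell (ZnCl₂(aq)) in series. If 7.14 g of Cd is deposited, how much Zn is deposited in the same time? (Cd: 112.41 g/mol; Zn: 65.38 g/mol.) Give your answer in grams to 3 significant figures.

4.15 g

n(Cd) = 7.14 / 112.41 = 0.06352 mol
Cd²⁺ + 2e⁻ → Cd, so n(e⁻) = 2 × 0.06352 = 0.1270 mol
Same current for the same time ⇒ same n(e⁻) = 0.1270 mol in both cells.
Zn²⁺ + 2e⁻ → Zn, so n(Zn) = 0.1270 / 2 = 0.06350 mol
m(Zn) = 0.06350 × 65.38 = 4.15 g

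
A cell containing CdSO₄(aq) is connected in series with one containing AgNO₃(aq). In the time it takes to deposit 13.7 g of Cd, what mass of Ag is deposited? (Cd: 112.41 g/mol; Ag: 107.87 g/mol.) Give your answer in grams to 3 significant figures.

26.3 g

n(Cd) = 13.7 / 112.41 = 0.1219 mol
Cd²⁺ + 2e⁻ → Cd, so n(e⁻) = 2 × 0.1219 = 0.2438 mol
Since the cells are in series, n(e⁻) in the Ag cell is also 0.2438 mol.
Ag⁺ + e⁻ → Ag, so n(Ag) = 0.2438 mol
m(Ag) = 0.2438 × 107.87 = 26.3 g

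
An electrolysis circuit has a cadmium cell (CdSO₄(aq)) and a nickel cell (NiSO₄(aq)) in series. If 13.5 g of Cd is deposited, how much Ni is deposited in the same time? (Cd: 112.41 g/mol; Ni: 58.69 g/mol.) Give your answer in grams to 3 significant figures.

n(Cd) = 13.5 / 112.41 = 0.1201 mol
Cd²⁺ + 2e⁻ → Cd, so n(e⁻) = 2 × 0.1201 = 0.2402 mol
The cells are in series, so the same charge (and hence the same n(e⁻) = 0.2402 mol) passes through both.
Ni²⁺ + 2e⁻ → Ni, so n(Ni) = 0.2402 / 2 = 0.1201 mol
m(Ni) = 0.1201 × 58.69 = 7.05 g

7.05 g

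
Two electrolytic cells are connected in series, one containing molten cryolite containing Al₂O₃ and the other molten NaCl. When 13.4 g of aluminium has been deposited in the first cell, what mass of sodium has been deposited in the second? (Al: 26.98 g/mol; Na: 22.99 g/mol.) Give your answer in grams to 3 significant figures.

34.3 g

n(Al) = 13.4 / 26.98 = 0.4967 mol
Al³⁺ + 3e⁻ → Al, so n(e⁻) = 3 × 0.4967 = 1.490 mol
Since the cells are in series, n(e⁻) in the Na cell is also 1.490 mol.
Na⁺ + e⁻ → Na, so n(Na) = 1.490 mol
m(Na) = 1.490 × 22.99 = 34.3 g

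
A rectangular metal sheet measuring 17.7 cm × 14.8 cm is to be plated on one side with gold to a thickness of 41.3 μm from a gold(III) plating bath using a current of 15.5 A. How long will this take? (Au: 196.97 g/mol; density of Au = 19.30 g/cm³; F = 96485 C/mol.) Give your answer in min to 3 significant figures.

33.0 min

Plated area = 17.7 × 14.8 = 262.0 cm²
Volume = 262.0 × 41.3×10⁻⁴ cm = 1.082 cm³
m(Au) = 1.082 × 19.30 = 20.88 g
n(Au) = 20.88 / 196.97 = 0.1060 mol; n(e⁻) = 3 × 0.1060 = 0.3180 mol
Q = 0.3180 × 96485 = 30680 C
t = 30680 / 15.5 = 1979 s = 33.0 min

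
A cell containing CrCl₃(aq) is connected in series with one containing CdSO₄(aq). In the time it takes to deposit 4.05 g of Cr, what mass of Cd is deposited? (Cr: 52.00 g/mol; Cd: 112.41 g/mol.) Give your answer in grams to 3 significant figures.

n(Cr) = 4.05 / 52.00 = 0.07788 mol
Cr³⁺ + 3e⁻ → Cr, so n(e⁻) = 3 × 0.07788 = 0.2336 mol
Same current for the same time ⇒ same n(e⁻) = 0.2336 mol in both cells.
Cd²⁺ + 2e⁻ → Cd, so n(Cd) = 0.2336 / 2 = 0.1168 mol
m(Cd) = 0.1168 × 112.41 = 13.1 g

13.1 g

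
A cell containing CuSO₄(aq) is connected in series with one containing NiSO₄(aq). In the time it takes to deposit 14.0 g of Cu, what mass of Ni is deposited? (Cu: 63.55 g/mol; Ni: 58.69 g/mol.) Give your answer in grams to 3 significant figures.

12.9 g

n(Cu) = 14.0 / 63.55 = 0.2203 mol
Cu²⁺ + 2e⁻ → Cu, so n(e⁻) = 2 × 0.2203 = 0.4406 mol
In series, the same 0.4406 mol of electrons flows through the second cell.
Ni²⁺ + 2e⁻ → Ni, so n(Ni) = 0.4406 / 2 = 0.2203 mol
m(Ni) = 0.2203 × 58.69 = 12.9 g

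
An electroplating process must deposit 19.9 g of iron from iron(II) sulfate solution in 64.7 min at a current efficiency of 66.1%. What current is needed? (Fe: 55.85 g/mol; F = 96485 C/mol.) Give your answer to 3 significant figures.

26.8 A

n(Fe) = 19.9 / 55.85 = 0.3563 mol
Fe²⁺ + 2e⁻ → Fe, so n(e⁻) = 2 × 0.3563 = 0.7126 mol
Q = 0.7126 × 96485 / 0.661 = 1.040×10^5 C
I = Q / t = 1.040×10^5 / 3882 s = 26.8 A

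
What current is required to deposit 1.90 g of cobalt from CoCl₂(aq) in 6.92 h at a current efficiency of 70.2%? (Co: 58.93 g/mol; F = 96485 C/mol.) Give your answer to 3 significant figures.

0.356 A

n(Co) = 1.90 / 58.93 = 0.03224 mol
Co²⁺ + 2e⁻ → Co, so n(e⁻) = 2 × 0.03224 = 0.06448 mol
Q = 0.06448 × 96485 / 0.702 = 8862 C
I = Q / t = 8862 / 24912 s = 0.356 A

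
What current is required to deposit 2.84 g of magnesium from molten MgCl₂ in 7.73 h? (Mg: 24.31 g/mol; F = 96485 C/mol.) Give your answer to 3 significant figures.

n(Mg) = 2.84 / 24.31 = 0.1168 mol
Mg²⁺ + 2e⁻ → Mg, so n(e⁻) = 2 × 0.1168 = 0.2336 mol
Q = 0.2336 × 96485 = 22540 C
I = Q / t = 22540 / 27828 s = 0.810 A

0.810 A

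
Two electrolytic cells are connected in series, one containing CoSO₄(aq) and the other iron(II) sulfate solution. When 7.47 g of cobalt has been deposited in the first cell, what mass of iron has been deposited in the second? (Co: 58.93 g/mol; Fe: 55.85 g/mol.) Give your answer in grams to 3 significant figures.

n(Co) = 7.47 / 58.93 = 0.1268 mol
Co²⁺ + 2e⁻ → Co, so n(e⁻) = 2 × 0.1268 = 0.2536 mol
In series, the same 0.2536 mol of electrons flows through the second cell.
Fe²⁺ + 2e⁻ → Fe, so n(Fe) = 0.2536 / 2 = 0.1268 mol
m(Fe) = 0.1268 × 55.85 = 7.08 g

7.08 g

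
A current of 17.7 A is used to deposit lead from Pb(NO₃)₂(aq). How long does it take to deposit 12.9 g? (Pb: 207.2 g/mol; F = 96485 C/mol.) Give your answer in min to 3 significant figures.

11.3 min

n(Pb) = 12.9 / 207.2 = 0.06226 mol
Pb²⁺ + 2e⁻ → Pb, so n(e⁻) = 2 × 0.06226 = 0.1245 mol
Q = 0.1245 × 96485 = 12010 C
t = Q / I = 12010 / 17.7 = 678.5 s = 11.3 min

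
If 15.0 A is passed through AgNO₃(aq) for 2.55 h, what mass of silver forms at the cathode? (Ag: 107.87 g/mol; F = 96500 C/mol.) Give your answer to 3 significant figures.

Charge passed = 15.0 × 9180 = 1.377×10^5 C
n(e⁻) = 1.377×10^5 / 96500 = 1.427 mol
Ag⁺ + e⁻ → Ag, so n(Ag) = 1.427 mol
m = 1.427 × 107.87 = 154 g

154 g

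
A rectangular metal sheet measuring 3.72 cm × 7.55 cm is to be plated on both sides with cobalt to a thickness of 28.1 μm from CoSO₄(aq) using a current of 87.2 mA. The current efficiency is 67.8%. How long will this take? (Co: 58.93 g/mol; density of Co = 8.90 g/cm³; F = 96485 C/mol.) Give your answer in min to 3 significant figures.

Plated area = 2 × 3.72 × 7.55 = 56.17 cm²
Volume = 56.17 × 28.1×10⁻⁴ cm = 0.1578 cm³
m(Co) = 0.1578 × 8.90 = 1.404 g
n(Co) = 1.404 / 58.93 = 0.02382 mol; n(e⁻) = 2 × 0.02382 = 0.04764 mol
Q = 0.04764 × 96485 / 0.678 = 6780 C
t = 6780 / 0.0872 = 77750 s = 1300 min

1300 min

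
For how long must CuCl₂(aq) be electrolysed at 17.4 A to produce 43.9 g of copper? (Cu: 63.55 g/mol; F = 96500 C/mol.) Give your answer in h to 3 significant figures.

2.13 h

n(Cu) = 43.9 / 63.55 = 0.6908 mol
Cu²⁺ + 2e⁻ → Cu, so n(e⁻) = 2 × 0.6908 = 1.382 mol
Q = 1.382 × 96500 = 1.334×10^5 C
t = Q / I = 1.334×10^5 / 17.4 = 7667 s = 2.13 h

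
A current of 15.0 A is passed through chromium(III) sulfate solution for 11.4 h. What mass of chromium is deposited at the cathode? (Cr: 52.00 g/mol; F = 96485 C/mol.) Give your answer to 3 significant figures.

Q = It = 15.0 × 41040 = 6.156×10^5 C
Moles of electrons = 6.156×10^5 / 96485 = 6.380 mol
Cr³⁺ + 3e⁻ → Cr, so n(Cr) = 6.380 / 3 = 2.127 mol
m = 2.127 × 52.00 = 111 g

111 g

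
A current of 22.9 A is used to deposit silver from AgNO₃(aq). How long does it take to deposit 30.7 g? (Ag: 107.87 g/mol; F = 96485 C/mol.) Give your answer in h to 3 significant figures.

0.333 h

n(Ag) = 30.7 / 107.87 = 0.2846 mol
Ag⁺ + e⁻ → Ag, so n(e⁻) = 0.2846 mol
Q = 0.2846 × 96485 = 27460 C
t = Q / I = 27460 / 22.9 = 1199 s = 0.333 h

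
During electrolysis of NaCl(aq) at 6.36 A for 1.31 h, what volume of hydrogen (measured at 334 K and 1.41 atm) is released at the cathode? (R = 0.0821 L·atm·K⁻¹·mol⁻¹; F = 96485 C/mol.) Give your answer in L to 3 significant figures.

3.02 L

Q = It = 6.36 × 4716 = 29990 C
n(e⁻) = 29990 / 96485 = 0.3108 mol
2H⁺ + 2e⁻ → H₂, so n(H₂) = 0.3108 / 2 = 0.1554 mol
V = nRT/P = 0.1554 × 0.0821 × 334 / 1.41 = 3.022 L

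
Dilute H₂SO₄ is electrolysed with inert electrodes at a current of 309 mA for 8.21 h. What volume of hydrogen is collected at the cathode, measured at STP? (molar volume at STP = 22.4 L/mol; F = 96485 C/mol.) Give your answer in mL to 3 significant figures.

1060 mL

Charge passed = 0.309 × 29556 = 9133 C
n(e⁻) = Q/F = 9133/96485 = 0.09466 mol
2H⁺ + 2e⁻ → H₂, so n(H₂) = 0.09466 / 2 = 0.04733 mol
V = 0.04733 × 22.4 = 1.060 L
= 1060 mL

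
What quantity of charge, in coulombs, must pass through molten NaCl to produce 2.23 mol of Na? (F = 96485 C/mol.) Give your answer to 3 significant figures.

Na⁺ + e⁻ → Na, so n(e⁻) = 1 × 2.23 = 2.230 mol
Q = 2.230 × 96485 = 2.152×10^5 C

2.15×10^5 C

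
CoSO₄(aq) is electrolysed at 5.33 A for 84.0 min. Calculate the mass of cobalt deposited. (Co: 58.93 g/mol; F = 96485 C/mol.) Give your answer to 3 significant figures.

8.20 g

Charge passed = 5.33 × 5040 = 26860 C
n(e⁻) = 26860 / 96485 = 0.2784 mol
Co²⁺ + 2e⁻ → Co, so n(Co) = 0.2784 / 2 = 0.1392 mol
m = 0.1392 × 58.93 = 8.20 g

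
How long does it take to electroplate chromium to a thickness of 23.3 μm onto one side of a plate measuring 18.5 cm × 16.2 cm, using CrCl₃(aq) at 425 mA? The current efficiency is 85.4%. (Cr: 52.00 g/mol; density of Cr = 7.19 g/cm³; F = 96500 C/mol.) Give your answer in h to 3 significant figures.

Plated area = 18.5 × 16.2 = 299.7 cm²
Volume = 299.7 × 23.3×10⁻⁴ cm = 0.6983 cm³
m(Cr) = 0.6983 × 7.19 = 5.021 g
n(Cr) = 5.021 / 52.00 = 0.09656 mol; n(e⁻) = 3 × 0.09656 = 0.2897 mol
Q = 0.2897 × 96500 / 0.854 = 32740 C
t = 32740 / 0.425 = 77040 s = 21.4 h

21.4 h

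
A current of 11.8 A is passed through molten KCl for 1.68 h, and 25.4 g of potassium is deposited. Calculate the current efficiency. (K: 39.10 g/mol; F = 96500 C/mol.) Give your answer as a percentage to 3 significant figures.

Q = 11.8 × 6048 = 71370 C
n(e⁻) = 71370 / 96500 = 0.7396 mol
K⁺ + e⁻ → K, so theoretical n(K) = 0.7396 mol → 28.92 g
Efficiency = 25.4 / 28.92 = 0.8783 = 87.8%

87.8%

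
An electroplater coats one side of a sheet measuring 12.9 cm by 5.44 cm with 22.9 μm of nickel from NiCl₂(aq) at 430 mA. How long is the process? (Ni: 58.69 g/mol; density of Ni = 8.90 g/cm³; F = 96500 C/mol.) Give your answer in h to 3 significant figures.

Plated area = 12.9 × 5.44 = 70.18 cm²
Volume = 70.18 × 22.9×10⁻⁴ cm = 0.1607 cm³
m(Ni) = 0.1607 × 8.90 = 1.430 g
n(Ni) = 1.430 / 58.69 = 0.02437 mol; n(e⁻) = 2 × 0.02437 = 0.04874 mol
Q = 0.04874 × 96500 = 4703 C
t = 4703 / 0.430 = 10940 s = 3.04 h

3.04 h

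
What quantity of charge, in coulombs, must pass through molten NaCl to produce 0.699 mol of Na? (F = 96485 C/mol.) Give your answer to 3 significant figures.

Na⁺ + e⁻ → Na, so n(e⁻) = 1 × 0.699 = 0.6990 mol
Q = 0.6990 × 96485 = 67440 C

67400 C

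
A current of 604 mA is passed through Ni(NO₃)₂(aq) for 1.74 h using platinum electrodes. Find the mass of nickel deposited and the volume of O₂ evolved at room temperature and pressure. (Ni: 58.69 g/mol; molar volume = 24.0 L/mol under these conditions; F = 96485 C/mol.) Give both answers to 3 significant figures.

Q = 0.604 × 6264 = 3783 C; n(e⁻) = 3783 / 96485 = 0.03921 mol
Cathode: Ni²⁺ + 2e⁻ → Ni → n(Ni) = 0.03921/2 = 0.01961 mol → 1.15 g
Anode: 2H₂O → O₂ + 4H⁺ + 4e⁻ → n(O₂) = 0.03921/4 = 0.009803 mol → 0.235 L

1.15 g Ni; 0.235 L O₂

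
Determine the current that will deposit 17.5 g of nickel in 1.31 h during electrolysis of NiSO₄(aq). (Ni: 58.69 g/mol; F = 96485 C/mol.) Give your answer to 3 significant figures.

12.2 A

n(Ni) = 17.5 / 58.69 = 0.2982 mol
Ni²⁺ + 2e⁻ → Ni, so n(e⁻) = 2 × 0.2982 = 0.5964 mol
Q = 0.5964 × 96485 = 57540 C
I = Q / t = 57540 / 4716 s = 12.2 A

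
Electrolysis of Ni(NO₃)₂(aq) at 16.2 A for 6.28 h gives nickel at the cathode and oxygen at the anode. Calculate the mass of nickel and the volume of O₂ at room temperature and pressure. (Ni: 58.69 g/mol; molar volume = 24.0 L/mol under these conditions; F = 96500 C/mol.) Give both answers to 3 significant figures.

111 g Ni; 22.8 L O₂

Q = 16.2 × 22608 = 3.662×10^5 C; n(e⁻) = 3.662×10^5 / 96500 = 3.795 mol
Cathode: Ni²⁺ + 2e⁻ → Ni → n(Ni) = 3.795/2 = 1.898 mol → 111 g
Anode: 2H₂O → O₂ + 4H⁺ + 4e⁻ → n(O₂) = 3.795/4 = 0.9488 mol → 22.8 L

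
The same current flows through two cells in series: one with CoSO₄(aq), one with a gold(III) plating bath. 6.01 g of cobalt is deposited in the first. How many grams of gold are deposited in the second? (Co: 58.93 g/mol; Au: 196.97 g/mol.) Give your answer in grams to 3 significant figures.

n(Co) = 6.01 / 58.93 = 0.1020 mol
Co²⁺ + 2e⁻ → Co, so n(e⁻) = 2 × 0.1020 = 0.2040 mol
In series, the same 0.2040 mol of electrons flows through the second cell.
Au³⁺ + 3e⁻ → Au, so n(Au) = 0.2040 / 3 = 0.06800 mol
m(Au) = 0.06800 × 196.97 = 13.4 g

13.4 g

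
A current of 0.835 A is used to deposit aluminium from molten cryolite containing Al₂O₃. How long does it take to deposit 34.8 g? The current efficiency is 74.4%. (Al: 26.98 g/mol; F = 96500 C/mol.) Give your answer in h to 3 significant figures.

167 h

n(Al) = 34.8 / 26.98 = 1.290 mol
Al³⁺ + 3e⁻ → Al, so n(e⁻) = 3 × 1.290 = 3.870 mol
Q = 3.870 × 96500 / 0.744 = 5.020×10^5 C
t = Q / I = 5.020×10^5 / 0.835 = 6.012×10^5 s = 167 h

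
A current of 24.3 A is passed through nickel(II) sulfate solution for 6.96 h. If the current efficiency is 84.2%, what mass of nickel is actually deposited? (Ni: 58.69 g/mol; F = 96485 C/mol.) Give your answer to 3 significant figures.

Q = 24.3 × 25056 = 6.089×10^5 C
n(e⁻) = 6.089×10^5 / 96485 = 6.311 mol
Ni²⁺ + 2e⁻ → Ni, so theoretical m(Ni) = 3.156 × 58.69 = 185.2 g
Actual mass = 84.2% × 185.2 = 156 g

156 g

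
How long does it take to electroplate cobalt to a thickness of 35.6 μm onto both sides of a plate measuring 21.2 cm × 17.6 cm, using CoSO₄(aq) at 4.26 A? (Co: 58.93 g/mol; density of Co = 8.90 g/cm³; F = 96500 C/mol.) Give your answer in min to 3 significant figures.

303 min

Plated area = 2 × 21.2 × 17.6 = 746.2 cm²
Volume = 746.2 × 35.6×10⁻⁴ cm = 2.656 cm³
m(Co) = 2.656 × 8.90 = 23.64 g
n(Co) = 23.64 / 58.93 = 0.4012 mol; n(e⁻) = 2 × 0.4012 = 0.8024 mol
Q = 0.8024 × 96500 = 77430 C
t = 77430 / 4.26 = 18180 s = 303 min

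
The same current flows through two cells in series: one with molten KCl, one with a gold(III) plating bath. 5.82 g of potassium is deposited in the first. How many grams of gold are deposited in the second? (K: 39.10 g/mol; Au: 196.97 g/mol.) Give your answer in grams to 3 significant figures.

9.77 g

n(K) = 5.82 / 39.10 = 0.1488 mol
K⁺ + e⁻ → K, so n(e⁻) = 0.1488 mol
The cells are in series, so the same charge (and hence the same n(e⁻) = 0.1488 mol) passes through both.
Au³⁺ + 3e⁻ → Au, so n(Au) = 0.1488 / 3 = 0.04960 mol
m(Au) = 0.04960 × 196.97 = 9.77 g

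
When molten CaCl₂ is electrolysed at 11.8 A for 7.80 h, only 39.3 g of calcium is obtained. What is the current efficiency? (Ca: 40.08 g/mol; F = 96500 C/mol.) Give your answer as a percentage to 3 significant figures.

Q = 11.8 × 28080 = 3.313×10^5 C
n(e⁻) = 3.313×10^5 / 96500 = 3.433 mol
Ca²⁺ + 2e⁻ → Ca, so theoretical n(Ca) = 1.717 mol → 68.82 g
Efficiency = 39.3 / 68.82 = 0.5711 = 57.1%

57.1%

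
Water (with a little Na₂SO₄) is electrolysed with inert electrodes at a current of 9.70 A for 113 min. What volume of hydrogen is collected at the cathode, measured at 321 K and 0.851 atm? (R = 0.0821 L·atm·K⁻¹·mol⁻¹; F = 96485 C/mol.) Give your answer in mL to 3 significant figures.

Q = It = 9.70 × 6780 = 65770 C
Moles of electrons = 65770 / 96485 = 0.6817 mol
2H⁺ + 2e⁻ → H₂, so n(H₂) = 0.6817 / 2 = 0.3409 mol
V = nRT/P = 0.3409 × 0.0821 × 321 / 0.851 = 10.56 L
= 10600 mL

10600 mL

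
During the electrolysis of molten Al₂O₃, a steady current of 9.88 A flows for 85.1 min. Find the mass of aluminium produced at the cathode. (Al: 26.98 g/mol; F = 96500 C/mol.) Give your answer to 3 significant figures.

4.70 g

Q = 9.88 A × 5106 s = 50450 C
n(e⁻) = 50450 / 96500 = 0.5228 mol
Al³⁺ + 3e⁻ → Al, so n(Al) = 0.5228 / 3 = 0.1743 mol
m = 0.1743 × 26.98 = 4.70 g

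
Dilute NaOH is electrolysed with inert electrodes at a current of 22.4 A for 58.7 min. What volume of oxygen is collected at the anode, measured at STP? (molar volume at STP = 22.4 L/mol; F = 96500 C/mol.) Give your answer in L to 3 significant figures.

4.58 L

Charge passed = 22.4 × 3522 = 78890 C
n(e⁻) = Q/F = 78890/96500 = 0.8175 mol
2H₂O → O₂ + 4H⁺ + 4e⁻, so n(O₂) = 0.8175 / 4 = 0.2044 mol
V = 0.2044 × 22.4 = 4.579 L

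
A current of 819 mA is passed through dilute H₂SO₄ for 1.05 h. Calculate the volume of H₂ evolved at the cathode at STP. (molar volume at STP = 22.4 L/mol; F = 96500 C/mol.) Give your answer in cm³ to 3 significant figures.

Charge passed = 0.819 × 3780 = 3096 C
n(e⁻) = Q/F = 3096/96500 = 0.03208 mol
2H⁺ + 2e⁻ → H₂, so n(H₂) = 0.03208 / 2 = 0.01604 mol
V = 0.01604 × 22.4 = 0.3593 L
= 359 cm³

359 cm³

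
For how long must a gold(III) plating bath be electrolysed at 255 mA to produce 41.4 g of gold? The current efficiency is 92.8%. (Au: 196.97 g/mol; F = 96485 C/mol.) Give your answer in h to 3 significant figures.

n(Au) = 41.4 / 196.97 = 0.2102 mol
Au³⁺ + 3e⁻ → Au, so n(e⁻) = 3 × 0.2102 = 0.6306 mol
Q = 0.6306 × 96485 / 0.928 = 65560 C
t = Q / I = 65560 / 0.255 = 2.571×10^5 s = 71.4 h

71.4 h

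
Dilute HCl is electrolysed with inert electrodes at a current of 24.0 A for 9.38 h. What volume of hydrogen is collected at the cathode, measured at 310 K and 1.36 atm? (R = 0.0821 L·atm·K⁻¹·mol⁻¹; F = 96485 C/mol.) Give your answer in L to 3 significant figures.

78.6 L

Q = It = 24.0 × 33768 = 8.104×10^5 C
n(e⁻) = Q/F = 8.104×10^5/96485 = 8.399 mol
2H⁺ + 2e⁻ → H₂, so n(H₂) = 8.399 / 2 = 4.200 mol
V = nRT/P = 4.200 × 0.0821 × 310 / 1.36 = 78.60 L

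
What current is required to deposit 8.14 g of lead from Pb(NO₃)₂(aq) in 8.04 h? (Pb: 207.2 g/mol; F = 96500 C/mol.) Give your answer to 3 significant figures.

n(Pb) = 8.14 / 207.2 = 0.03929 mol
Pb²⁺ + 2e⁻ → Pb, so n(e⁻) = 2 × 0.03929 = 0.07858 mol
Q = 0.07858 × 96500 = 7583 C
I = Q / t = 7583 / 28944 s = 0.262 A

0.262 A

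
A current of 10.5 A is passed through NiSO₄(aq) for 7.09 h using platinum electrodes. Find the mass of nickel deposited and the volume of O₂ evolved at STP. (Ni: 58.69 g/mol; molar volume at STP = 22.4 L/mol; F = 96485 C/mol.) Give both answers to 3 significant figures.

Q = 10.5 × 25524 = 2.680×10^5 C; n(e⁻) = 2.680×10^5 / 96485 = 2.778 mol
Cathode: Ni²⁺ + 2e⁻ → Ni → n(Ni) = 2.778/2 = 1.389 mol → 81.5 g
Anode: 2H₂O → O₂ + 4H⁺ + 4e⁻ → n(O₂) = 2.778/4 = 0.6945 mol → 15.6 L

81.5 g Ni; 15.6 L O₂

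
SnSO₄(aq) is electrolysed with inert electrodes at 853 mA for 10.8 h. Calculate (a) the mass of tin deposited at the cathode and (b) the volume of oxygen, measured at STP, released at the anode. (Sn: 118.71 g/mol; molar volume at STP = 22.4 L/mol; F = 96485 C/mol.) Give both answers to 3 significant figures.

Q = 0.853 × 38880 = 33160 C; n(e⁻) = 33160 / 96485 = 0.3437 mol
Cathode: Sn²⁺ + 2e⁻ → Sn → n(Sn) = 0.3437/2 = 0.1719 mol → 20.4 g
Anode: 2H₂O → O₂ + 4H⁺ + 4e⁻ → n(O₂) = 0.3437/4 = 0.08593 mol → 1.92 L

20.4 g Sn; 1.92 L O₂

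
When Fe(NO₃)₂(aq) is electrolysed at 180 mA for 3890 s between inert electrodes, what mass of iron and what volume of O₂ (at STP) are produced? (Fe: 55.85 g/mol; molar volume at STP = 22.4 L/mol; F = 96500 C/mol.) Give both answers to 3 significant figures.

Q = 0.180 × 3890 = 700.2 C; n(e⁻) = 700.2 / 96500 = 0.007256 mol
Cathode: Fe²⁺ + 2e⁻ → Fe → n(Fe) = 0.007256/2 = 0.003628 mol → 0.203 g
Anode: 2H₂O → O₂ + 4H⁺ + 4e⁻ → n(O₂) = 0.007256/4 = 0.001814 mol → 0.0406 L

0.203 g Fe; 0.0406 L O₂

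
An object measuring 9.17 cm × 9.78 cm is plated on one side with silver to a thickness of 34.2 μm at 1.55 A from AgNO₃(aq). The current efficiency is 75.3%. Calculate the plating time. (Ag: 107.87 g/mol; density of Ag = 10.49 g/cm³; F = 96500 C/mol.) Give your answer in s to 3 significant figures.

2470 s

Plated area = 9.17 × 9.78 = 89.68 cm²
Volume = 89.68 × 34.2×10⁻⁴ cm = 0.3067 cm³
m(Ag) = 0.3067 × 10.49 = 3.217 g
n(Ag) = 3.217 / 107.87 = 0.02982 mol; n(e⁻) = 0.02982 mol
Q = 0.02982 × 96500 / 0.753 = 3822 C
t = 3822 / 1.55 = 2466 s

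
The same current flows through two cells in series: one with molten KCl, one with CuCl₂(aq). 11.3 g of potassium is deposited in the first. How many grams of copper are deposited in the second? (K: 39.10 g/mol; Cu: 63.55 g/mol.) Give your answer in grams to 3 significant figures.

n(K) = 11.3 / 39.10 = 0.2890 mol
K⁺ + e⁻ → K, so n(e⁻) = 0.2890 mol
Since the cells are in series, n(e⁻) in the Cu cell is also 0.2890 mol.
Cu²⁺ + 2e⁻ → Cu, so n(Cu) = 0.2890 / 2 = 0.1445 mol
m(Cu) = 0.1445 × 63.55 = 9.18 g

9.18 g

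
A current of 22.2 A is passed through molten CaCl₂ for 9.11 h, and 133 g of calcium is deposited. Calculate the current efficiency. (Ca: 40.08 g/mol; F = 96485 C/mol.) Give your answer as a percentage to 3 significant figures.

88.0%

Q = 22.2 × 32796 = 7.281×10^5 C
n(e⁻) = 7.281×10^5 / 96485 = 7.546 mol
Ca²⁺ + 2e⁻ → Ca, so theoretical n(Ca) = 3.773 mol → 151.2 g
Efficiency = 133 / 151.2 = 0.8796 = 88.0%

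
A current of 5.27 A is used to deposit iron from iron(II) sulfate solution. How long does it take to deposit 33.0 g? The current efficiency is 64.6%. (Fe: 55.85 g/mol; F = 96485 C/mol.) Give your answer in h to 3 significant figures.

9.30 h

n(Fe) = 33.0 / 55.85 = 0.5909 mol
Fe²⁺ + 2e⁻ → Fe, so n(e⁻) = 2 × 0.5909 = 1.182 mol
Q = 1.182 × 96485 / 0.646 = 1.765×10^5 C
t = Q / I = 1.765×10^5 / 5.27 = 33490 s = 9.30 h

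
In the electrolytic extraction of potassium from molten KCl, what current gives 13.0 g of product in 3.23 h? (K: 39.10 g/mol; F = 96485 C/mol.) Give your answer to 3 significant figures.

2.76 A

n(K) = 13.0 / 39.10 = 0.3325 mol
K⁺ + e⁻ → K, so n(e⁻) = 0.3325 mol
Q = 0.3325 × 96485 = 32080 C
I = Q / t = 32080 / 11628 s = 2.76 A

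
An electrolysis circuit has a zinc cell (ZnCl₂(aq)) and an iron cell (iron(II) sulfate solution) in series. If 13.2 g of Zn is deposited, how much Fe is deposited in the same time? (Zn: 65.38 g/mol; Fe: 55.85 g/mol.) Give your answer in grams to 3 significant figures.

n(Zn) = 13.2 / 65.38 = 0.2019 mol
Zn²⁺ + 2e⁻ → Zn, so n(e⁻) = 2 × 0.2019 = 0.4038 mol
Since the cells are in series, n(e⁻) in the Fe cell is also 0.4038 mol.
Fe²⁺ + 2e⁻ → Fe, so n(Fe) = 0.4038 / 2 = 0.2019 mol
m(Fe) = 0.2019 × 55.85 = 11.3 g

11.3 g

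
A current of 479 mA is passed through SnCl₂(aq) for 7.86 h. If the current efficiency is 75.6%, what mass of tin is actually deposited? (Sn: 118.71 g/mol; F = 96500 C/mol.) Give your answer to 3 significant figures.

6.30 g

Q = 0.479 × 28296 = 13550 C
n(e⁻) = 13550 / 96500 = 0.1404 mol
Sn²⁺ + 2e⁻ → Sn, so theoretical m(Sn) = 0.07020 × 118.71 = 8.333 g
Actual mass = 75.6% × 8.333 = 6.30 g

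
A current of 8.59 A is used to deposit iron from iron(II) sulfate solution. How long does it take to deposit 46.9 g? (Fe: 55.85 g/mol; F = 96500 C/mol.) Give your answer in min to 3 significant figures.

314 min

n(Fe) = 46.9 / 55.85 = 0.8397 mol
Fe²⁺ + 2e⁻ → Fe, so n(e⁻) = 2 × 0.8397 = 1.679 mol
Q = 1.679 × 96500 = 1.620×10^5 C
t = Q / I = 1.620×10^5 / 8.59 = 18860 s = 314 min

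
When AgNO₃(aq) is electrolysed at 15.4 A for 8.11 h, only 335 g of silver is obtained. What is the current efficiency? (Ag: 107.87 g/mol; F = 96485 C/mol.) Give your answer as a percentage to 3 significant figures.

Q = 15.4 × 29196 = 4.496×10^5 C
n(e⁻) = 4.496×10^5 / 96485 = 4.660 mol
Ag⁺ + e⁻ → Ag, so theoretical n(Ag) = 4.660 mol → 502.7 g
Efficiency = 335 / 502.7 = 0.6664 = 66.6%

66.6%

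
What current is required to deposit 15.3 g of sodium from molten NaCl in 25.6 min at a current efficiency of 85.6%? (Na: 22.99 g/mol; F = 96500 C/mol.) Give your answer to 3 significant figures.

n(Na) = 15.3 / 22.99 = 0.6655 mol
Na⁺ + e⁻ → Na, so n(e⁻) = 0.6655 mol
Q = 0.6655 × 96500 / 0.856 = 75020 C
I = Q / t = 75020 / 1536 s = 48.8 A

48.8 A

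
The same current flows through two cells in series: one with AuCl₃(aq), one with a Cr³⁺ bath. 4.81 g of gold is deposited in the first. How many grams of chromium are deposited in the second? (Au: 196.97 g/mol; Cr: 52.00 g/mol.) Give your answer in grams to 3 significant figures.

1.27 g

n(Au) = 4.81 / 196.97 = 0.02442 mol
Au³⁺ + 3e⁻ → Au, so n(e⁻) = 3 × 0.02442 = 0.07326 mol
In series, the same 0.07326 mol of electrons flows through the second cell.
Cr³⁺ + 3e⁻ → Cr, so n(Cr) = 0.07326 / 3 = 0.02442 mol
m(Cr) = 0.02442 × 52.00 = 1.27 g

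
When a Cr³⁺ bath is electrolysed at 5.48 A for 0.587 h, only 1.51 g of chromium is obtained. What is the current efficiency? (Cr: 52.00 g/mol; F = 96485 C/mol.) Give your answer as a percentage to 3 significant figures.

72.6%

Q = 5.48 × 2113.2 = 11580 C
n(e⁻) = 11580 / 96485 = 0.1200 mol
Cr³⁺ + 3e⁻ → Cr, so theoretical n(Cr) = 0.04000 mol → 2.080 g
Efficiency = 1.51 / 2.080 = 0.7260 = 72.6%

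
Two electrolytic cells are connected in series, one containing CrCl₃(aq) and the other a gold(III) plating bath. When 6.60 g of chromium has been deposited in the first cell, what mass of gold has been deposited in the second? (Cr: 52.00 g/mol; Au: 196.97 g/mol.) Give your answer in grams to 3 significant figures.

25.0 g

n(Cr) = 6.60 / 52.00 = 0.1269 mol
Cr³⁺ + 3e⁻ → Cr, so n(e⁻) = 3 × 0.1269 = 0.3807 mol
Since the cells are in series, n(e⁻) in the Au cell is also 0.3807 mol.
Au³⁺ + 3e⁻ → Au, so n(Au) = 0.3807 / 3 = 0.1269 mol
m(Au) = 0.1269 × 196.97 = 25.0 g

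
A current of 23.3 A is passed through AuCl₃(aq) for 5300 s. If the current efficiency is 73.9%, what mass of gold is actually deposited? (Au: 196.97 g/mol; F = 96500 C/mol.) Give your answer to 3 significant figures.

Q = 23.3 × 5300 = 1.235×10^5 C
n(e⁻) = 1.235×10^5 / 96500 = 1.280 mol
Au³⁺ + 3e⁻ → Au, so theoretical m(Au) = 0.4267 × 196.97 = 84.05 g
Actual mass = 73.9% × 84.05 = 62.1 g

62.1 g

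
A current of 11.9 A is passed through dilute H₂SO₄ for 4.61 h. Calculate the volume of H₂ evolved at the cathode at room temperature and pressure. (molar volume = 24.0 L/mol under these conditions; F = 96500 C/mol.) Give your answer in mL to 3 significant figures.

24600 mL

Q = It = 11.9 × 16596 = 1.975×10^5 C
n(e⁻) = 1.975×10^5 / 96500 = 2.047 mol
2H⁺ + 2e⁻ → H₂, so n(H₂) = 2.047 / 2 = 1.024 mol
V = 1.024 × 24.0 = 24.58 L
= 24600 mL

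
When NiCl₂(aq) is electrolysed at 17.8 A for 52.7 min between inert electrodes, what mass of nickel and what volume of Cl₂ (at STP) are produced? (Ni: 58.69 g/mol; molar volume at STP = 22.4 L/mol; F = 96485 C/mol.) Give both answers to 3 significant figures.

Q = 17.8 × 3162 = 56280 C; n(e⁻) = 56280 / 96485 = 0.5833 mol
Cathode: Ni²⁺ + 2e⁻ → Ni → n(Ni) = 0.5833/2 = 0.2917 mol → 17.1 g
Anode: 2Cl⁻ → Cl₂ + 2e⁻ → n(Cl₂) = 0.5833/2 = 0.2917 mol → 6.53 L

17.1 g Ni; 6.53 L Cl₂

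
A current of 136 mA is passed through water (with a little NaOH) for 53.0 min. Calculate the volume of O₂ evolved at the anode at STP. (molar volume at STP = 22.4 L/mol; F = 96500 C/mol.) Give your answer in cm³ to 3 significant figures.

25.1 cm³

Q = It = 0.136 × 3180 = 432.5 C
n(e⁻) = 432.5 / 96500 = 0.004482 mol
2H₂O → O₂ + 4H⁺ + 4e⁻, so n(O₂) = 0.004482 / 4 = 0.001121 mol
V = 0.001121 × 22.4 = 0.02511 L
= 25.1 cm³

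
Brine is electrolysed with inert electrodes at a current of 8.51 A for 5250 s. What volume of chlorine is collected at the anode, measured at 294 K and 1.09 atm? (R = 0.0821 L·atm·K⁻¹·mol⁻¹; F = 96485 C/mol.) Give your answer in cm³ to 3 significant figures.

Q = It = 8.51 × 5250 = 44680 C
Moles of electrons = 44680 / 96485 = 0.4631 mol
2Cl⁻ → Cl₂ + 2e⁻, so n(Cl₂) = 0.4631 / 2 = 0.2316 mol
V = nRT/P = 0.2316 × 0.0821 × 294 / 1.09 = 5.129 L
= 5130 cm³

5130 cm³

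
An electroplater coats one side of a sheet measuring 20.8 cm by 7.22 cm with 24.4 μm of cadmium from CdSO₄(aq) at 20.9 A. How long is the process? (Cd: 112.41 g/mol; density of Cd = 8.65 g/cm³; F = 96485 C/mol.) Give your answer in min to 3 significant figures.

4.34 min

Plated area = 20.8 × 7.22 = 150.2 cm²
Volume = 150.2 × 24.4×10⁻⁴ cm = 0.3665 cm³
m(Cd) = 0.3665 × 8.65 = 3.170 g
n(Cd) = 3.170 / 112.41 = 0.02820 mol; n(e⁻) = 2 × 0.02820 = 0.05640 mol
Q = 0.05640 × 96485 = 5442 C
t = 5442 / 20.9 = 260.4 s = 4.34 min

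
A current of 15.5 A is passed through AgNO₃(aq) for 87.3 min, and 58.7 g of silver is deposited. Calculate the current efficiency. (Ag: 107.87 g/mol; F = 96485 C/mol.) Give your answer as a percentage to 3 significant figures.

64.7%

Q = 15.5 × 5238 = 81190 C
n(e⁻) = 81190 / 96485 = 0.8415 mol
Ag⁺ + e⁻ → Ag, so theoretical n(Ag) = 0.8415 mol → 90.77 g
Efficiency = 58.7 / 90.77 = 0.6467 = 64.7%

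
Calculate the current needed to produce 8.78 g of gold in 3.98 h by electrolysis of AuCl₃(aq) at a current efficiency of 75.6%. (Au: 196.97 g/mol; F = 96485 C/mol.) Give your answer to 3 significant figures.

1.19 A

n(Au) = 8.78 / 196.97 = 0.04458 mol
Au³⁺ + 3e⁻ → Au, so n(e⁻) = 3 × 0.04458 = 0.1337 mol
Q = 0.1337 × 96485 / 0.756 = 17060 C
I = Q / t = 17060 / 14328 s = 1.19 A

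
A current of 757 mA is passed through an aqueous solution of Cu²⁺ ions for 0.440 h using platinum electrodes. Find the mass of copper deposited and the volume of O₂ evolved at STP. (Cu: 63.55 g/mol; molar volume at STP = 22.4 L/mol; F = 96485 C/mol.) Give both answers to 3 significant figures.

0.395 g Cu; 0.0696 L O₂

Q = 0.757 × 1584 = 1199 C; n(e⁻) = 1199 / 96485 = 0.01243 mol
Cathode: Cu²⁺ + 2e⁻ → Cu → n(Cu) = 0.01243/2 = 0.006215 mol → 0.395 g
Anode: 2H₂O → O₂ + 4H⁺ + 4e⁻ → n(O₂) = 0.01243/4 = 0.003108 mol → 0.0696 L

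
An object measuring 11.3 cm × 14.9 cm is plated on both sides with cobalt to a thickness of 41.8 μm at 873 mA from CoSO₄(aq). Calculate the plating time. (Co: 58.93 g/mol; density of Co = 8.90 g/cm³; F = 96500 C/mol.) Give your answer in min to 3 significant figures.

Plated area = 2 × 11.3 × 14.9 = 336.7 cm²
Volume = 336.7 × 41.8×10⁻⁴ cm = 1.407 cm³
m(Co) = 1.407 × 8.90 = 12.52 g
n(Co) = 12.52 / 58.93 = 0.2125 mol; n(e⁻) = 2 × 0.2125 = 0.4250 mol
Q = 0.4250 × 96500 = 41010 C
t = 41010 / 0.873 = 46980 s = 783 min

783 min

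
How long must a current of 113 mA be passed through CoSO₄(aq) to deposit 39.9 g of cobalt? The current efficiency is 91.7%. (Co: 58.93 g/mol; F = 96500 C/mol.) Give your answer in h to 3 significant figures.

n(Co) = 39.9 / 58.93 = 0.6771 mol
Co²⁺ + 2e⁻ → Co, so n(e⁻) = 2 × 0.6771 = 1.354 mol
Q = 1.354 × 96500 / 0.917 = 1.425×10^5 C
t = Q / I = 1.425×10^5 / 0.113 = 1.261×10^6 s = 350 h

350 h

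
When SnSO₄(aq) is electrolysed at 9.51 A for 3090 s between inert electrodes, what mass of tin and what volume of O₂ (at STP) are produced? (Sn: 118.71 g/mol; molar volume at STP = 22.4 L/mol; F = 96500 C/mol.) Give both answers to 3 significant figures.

18.1 g Sn; 1.71 L O₂

Q = 9.51 × 3090 = 29390 C; n(e⁻) = 29390 / 96500 = 0.3046 mol
Cathode: Sn²⁺ + 2e⁻ → Sn → n(Sn) = 0.3046/2 = 0.1523 mol → 18.1 g
Anode: 2H₂O → O₂ + 4H⁺ + 4e⁻ → n(O₂) = 0.3046/4 = 0.07615 mol → 1.71 L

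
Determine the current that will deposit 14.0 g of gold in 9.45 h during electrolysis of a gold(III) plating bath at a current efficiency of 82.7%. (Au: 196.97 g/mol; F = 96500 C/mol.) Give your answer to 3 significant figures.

0.731 A

n(Au) = 14.0 / 196.97 = 0.07108 mol
Au³⁺ + 3e⁻ → Au, so n(e⁻) = 3 × 0.07108 = 0.2132 mol
Q = 0.2132 × 96500 / 0.827 = 24880 C
I = Q / t = 24880 / 34020 s = 0.731 A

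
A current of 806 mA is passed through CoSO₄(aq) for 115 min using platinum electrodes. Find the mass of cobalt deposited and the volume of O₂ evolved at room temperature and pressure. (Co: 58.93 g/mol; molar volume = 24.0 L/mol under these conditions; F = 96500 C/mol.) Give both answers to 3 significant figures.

Q = 0.806 × 6900 = 5561 C; n(e⁻) = 5561 / 96500 = 0.05763 mol
Cathode: Co²⁺ + 2e⁻ → Co → n(Co) = 0.05763/2 = 0.02882 mol → 1.70 g
Anode: 2H₂O → O₂ + 4H⁺ + 4e⁻ → n(O₂) = 0.05763/4 = 0.01441 mol → 0.346 L

1.70 g Co; 0.346 L O₂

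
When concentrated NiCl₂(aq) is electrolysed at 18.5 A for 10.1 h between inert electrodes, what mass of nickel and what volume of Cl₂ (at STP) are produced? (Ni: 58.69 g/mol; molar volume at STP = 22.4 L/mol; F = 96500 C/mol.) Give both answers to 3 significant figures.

Q = 18.5 × 36360 = 6.727×10^5 C; n(e⁻) = 6.727×10^5 / 96500 = 6.971 mol
Cathode: Ni²⁺ + 2e⁻ → Ni → n(Ni) = 6.971/2 = 3.486 mol → 205 g
Anode: 2Cl⁻ → Cl₂ + 2e⁻ → n(Cl₂) = 6.971/2 = 3.486 mol → 78.1 L

205 g Ni; 78.1 L Cl₂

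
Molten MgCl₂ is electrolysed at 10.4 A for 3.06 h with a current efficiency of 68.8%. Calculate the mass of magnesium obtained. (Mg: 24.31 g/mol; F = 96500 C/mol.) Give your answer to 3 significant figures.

9.93 g

Q = 10.4 × 11016 = 1.146×10^5 C
n(e⁻) = 1.146×10^5 / 96500 = 1.188 mol
Mg²⁺ + 2e⁻ → Mg, so theoretical m(Mg) = 0.5940 × 24.31 = 14.44 g
Actual mass = 68.8% × 14.44 = 9.93 g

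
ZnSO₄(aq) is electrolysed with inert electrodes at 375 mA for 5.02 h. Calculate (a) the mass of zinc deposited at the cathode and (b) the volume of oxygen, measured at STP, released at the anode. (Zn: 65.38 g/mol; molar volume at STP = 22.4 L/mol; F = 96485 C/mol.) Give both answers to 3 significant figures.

2.30 g Zn; 0.393 L O₂

Q = 0.375 × 18072 = 6777 C; n(e⁻) = 6777 / 96485 = 0.07024 mol
Cathode: Zn²⁺ + 2e⁻ → Zn → n(Zn) = 0.07024/2 = 0.03512 mol → 2.30 g
Anode: 2H₂O → O₂ + 4H⁺ + 4e⁻ → n(O₂) = 0.07024/4 = 0.01756 mol → 0.393 L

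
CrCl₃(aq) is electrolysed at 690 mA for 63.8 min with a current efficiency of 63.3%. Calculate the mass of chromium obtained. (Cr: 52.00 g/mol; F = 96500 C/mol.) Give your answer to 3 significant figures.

0.300 g

Q = 0.690 × 3828 = 2641 C
n(e⁻) = 2641 / 96500 = 0.02737 mol
Cr³⁺ + 3e⁻ → Cr, so theoretical m(Cr) = 0.009123 × 52.00 = 0.4744 g
Actual mass = 63.3% × 0.4744 = 0.300 g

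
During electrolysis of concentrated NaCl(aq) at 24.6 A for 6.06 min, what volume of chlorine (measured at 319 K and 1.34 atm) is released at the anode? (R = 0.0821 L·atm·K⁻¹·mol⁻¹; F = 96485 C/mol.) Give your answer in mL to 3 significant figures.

Charge passed = 24.6 × 363.6 = 8945 C
n(e⁻) = Q/F = 8945/96485 = 0.09271 mol
2Cl⁻ → Cl₂ + 2e⁻, so n(Cl₂) = 0.09271 / 2 = 0.04636 mol
V = nRT/P = 0.04636 × 0.0821 × 319 / 1.34 = 0.9061 L
= 906 mL

906 mL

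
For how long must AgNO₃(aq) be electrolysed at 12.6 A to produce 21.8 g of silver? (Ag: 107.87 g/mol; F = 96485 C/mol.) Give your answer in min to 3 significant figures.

25.8 min

n(Ag) = 21.8 / 107.87 = 0.2021 mol
Ag⁺ + e⁻ → Ag, so n(e⁻) = 0.2021 mol
Q = 0.2021 × 96485 = 19500 C
t = Q / I = 19500 / 12.6 = 1548 s = 25.8 min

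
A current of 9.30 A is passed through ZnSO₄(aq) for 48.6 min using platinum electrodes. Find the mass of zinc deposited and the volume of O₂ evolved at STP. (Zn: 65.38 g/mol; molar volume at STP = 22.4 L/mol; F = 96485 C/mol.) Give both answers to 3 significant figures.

Q = 9.30 × 2916 = 27120 C; n(e⁻) = 27120 / 96485 = 0.2811 mol
Cathode: Zn²⁺ + 2e⁻ → Zn → n(Zn) = 0.2811/2 = 0.1406 mol → 9.19 g
Anode: 2H₂O → O₂ + 4H⁺ + 4e⁻ → n(O₂) = 0.2811/4 = 0.07028 mol → 1.57 L

9.19 g Zn; 1.57 L O₂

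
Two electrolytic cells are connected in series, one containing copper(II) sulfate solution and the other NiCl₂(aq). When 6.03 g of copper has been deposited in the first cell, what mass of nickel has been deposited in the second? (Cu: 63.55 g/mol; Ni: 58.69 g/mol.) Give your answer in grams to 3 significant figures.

5.57 g

n(Cu) = 6.03 / 63.55 = 0.09489 mol
Cu²⁺ + 2e⁻ → Cu, so n(e⁻) = 2 × 0.09489 = 0.1898 mol
The cells are in series, so the same charge (and hence the same n(e⁻) = 0.1898 mol) passes through both.
Ni²⁺ + 2e⁻ → Ni, so n(Ni) = 0.1898 / 2 = 0.09490 mol
m(Ni) = 0.09490 × 58.69 = 5.57 g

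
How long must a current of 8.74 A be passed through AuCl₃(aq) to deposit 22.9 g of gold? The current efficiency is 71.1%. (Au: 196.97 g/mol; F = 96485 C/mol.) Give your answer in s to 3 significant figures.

5420 s

n(Au) = 22.9 / 196.97 = 0.1163 mol
Au³⁺ + 3e⁻ → Au, so n(e⁻) = 3 × 0.1163 = 0.3489 mol
Q = 0.3489 × 96485 / 0.711 = 47350 C
t = Q / I = 47350 / 8.74 = 5418 s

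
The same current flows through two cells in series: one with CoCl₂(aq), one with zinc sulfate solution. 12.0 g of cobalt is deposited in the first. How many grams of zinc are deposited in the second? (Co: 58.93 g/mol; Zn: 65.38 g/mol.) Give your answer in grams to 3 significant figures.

n(Co) = 12.0 / 58.93 = 0.2036 mol
Co²⁺ + 2e⁻ → Co, so n(e⁻) = 2 × 0.2036 = 0.4072 mol
Since the cells are in series, n(e⁻) in the Zn cell is also 0.4072 mol.
Zn²⁺ + 2e⁻ → Zn, so n(Zn) = 0.4072 / 2 = 0.2036 mol
m(Zn) = 0.2036 × 65.38 = 13.3 g

13.3 g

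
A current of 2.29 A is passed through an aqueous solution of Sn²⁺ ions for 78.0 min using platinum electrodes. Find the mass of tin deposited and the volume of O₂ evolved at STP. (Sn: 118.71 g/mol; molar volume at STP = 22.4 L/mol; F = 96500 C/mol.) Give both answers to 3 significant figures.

Q = 2.29 × 4680 = 10720 C; n(e⁻) = 10720 / 96500 = 0.1111 mol
Cathode: Sn²⁺ + 2e⁻ → Sn → n(Sn) = 0.1111/2 = 0.05555 mol → 6.59 g
Anode: 2H₂O → O₂ + 4H⁺ + 4e⁻ → n(O₂) = 0.1111/4 = 0.02778 mol → 0.622 L

6.59 g Sn; 0.622 L O₂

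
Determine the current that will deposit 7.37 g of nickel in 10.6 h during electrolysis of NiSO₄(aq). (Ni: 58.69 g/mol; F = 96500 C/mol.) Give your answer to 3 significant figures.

0.635 A

n(Ni) = 7.37 / 58.69 = 0.1256 mol
Ni²⁺ + 2e⁻ → Ni, so n(e⁻) = 2 × 0.1256 = 0.2512 mol
Q = 0.2512 × 96500 = 24240 C
I = Q / t = 24240 / 38160 s = 0.635 A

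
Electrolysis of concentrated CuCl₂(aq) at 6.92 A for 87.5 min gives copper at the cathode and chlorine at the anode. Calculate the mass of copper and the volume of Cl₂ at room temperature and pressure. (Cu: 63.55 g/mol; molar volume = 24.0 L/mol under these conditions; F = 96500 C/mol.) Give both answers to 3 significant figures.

12.0 g Cu; 4.52 L Cl₂

Q = 6.92 × 5250 = 36330 C; n(e⁻) = 36330 / 96500 = 0.3765 mol
Cathode: Cu²⁺ + 2e⁻ → Cu → n(Cu) = 0.3765/2 = 0.1883 mol → 12.0 g
Anode: 2Cl⁻ → Cl₂ + 2e⁻ → n(Cl₂) = 0.3765/2 = 0.1883 mol → 4.52 L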